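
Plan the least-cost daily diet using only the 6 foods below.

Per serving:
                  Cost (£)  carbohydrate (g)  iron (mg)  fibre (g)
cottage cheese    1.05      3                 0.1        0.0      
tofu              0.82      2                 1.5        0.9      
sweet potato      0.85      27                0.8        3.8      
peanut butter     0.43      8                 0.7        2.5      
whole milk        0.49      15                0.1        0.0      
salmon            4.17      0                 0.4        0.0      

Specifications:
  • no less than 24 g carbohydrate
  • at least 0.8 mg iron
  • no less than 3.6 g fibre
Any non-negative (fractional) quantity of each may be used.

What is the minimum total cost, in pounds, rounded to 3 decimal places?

Let x1 = servings of cottage cheese, x2 = servings of tofu, x3 = servings of sweet potato, x4 = servings of peanut butter, x5 = servings of whole milk, x6 = servings of salmon.
min 1.05x1 + 0.82x2 + 0.85x3 + 0.43x4 + 0.49x5 + 4.17x6 subject to:
  3x1 + 2x2 + 27x3 + 8x4 + 15x5 ≥ 24   (carbohydrate)
  0.1x1 + 1.5x2 + 0.8x3 + 0.7x4 + 0.1x5 + 0.4x6 ≥ 0.8   (iron)
  0.9x2 + 3.8x3 + 2.5x4 ≥ 3.6   (fibre)
  x1, x2, x3, x4, x5, x6 ≥ 0.
The cheapest feasible vertex uses only sweet potato, peanut butter; cottage cheese, tofu, whole milk, salmon are not used. The carbohydrate and iron requirements are met with equality.
That vertex is x3 = 0.832, x4 = 0.192.
Objective = 0.85·0.832 + 0.43·0.192 = 0.78976.

£0.790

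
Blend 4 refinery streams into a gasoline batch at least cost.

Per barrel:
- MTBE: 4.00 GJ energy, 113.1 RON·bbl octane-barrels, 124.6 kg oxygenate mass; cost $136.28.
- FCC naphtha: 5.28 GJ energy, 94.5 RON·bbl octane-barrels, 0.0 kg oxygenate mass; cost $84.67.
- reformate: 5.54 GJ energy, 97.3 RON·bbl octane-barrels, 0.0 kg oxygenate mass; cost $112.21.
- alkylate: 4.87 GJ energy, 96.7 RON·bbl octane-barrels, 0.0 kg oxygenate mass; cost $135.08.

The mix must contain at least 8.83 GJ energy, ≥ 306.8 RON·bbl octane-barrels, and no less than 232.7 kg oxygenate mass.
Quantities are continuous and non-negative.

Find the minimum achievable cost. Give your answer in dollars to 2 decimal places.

$340.15

Set it up as a linear program. Let x1 = barrels of MTBE, x2 = barrels of FCC naphtha, x3 = barrels of reformate, x4 = barrels of alkylate.
Minimize 136.28x1 + 84.67x2 + 112.21x3 + 135.08x4 subject to:
  4x1 + 5.28x2 + 5.54x3 + 4.87x4 ≥ 8.83   (energy)
  113.1x1 + 94.5x2 + 97.3x3 + 96.7x4 ≥ 306.8   (octane-barrels)
  124.6x1 ≥ 232.7   (oxygenate mass)
  x1, x2, x3, x4 ≥ 0.
The minimum-cost mix takes nothing from reformate, alkylate — only MTBE, FCC naphtha. Binding constraints: octane-barrels and oxygenate mass.
That vertex is x1 = 1.8676, x2 = 1.0114.
Hence cost = 136.28·1.8676 + 84.67·1.0114 = $340.1518.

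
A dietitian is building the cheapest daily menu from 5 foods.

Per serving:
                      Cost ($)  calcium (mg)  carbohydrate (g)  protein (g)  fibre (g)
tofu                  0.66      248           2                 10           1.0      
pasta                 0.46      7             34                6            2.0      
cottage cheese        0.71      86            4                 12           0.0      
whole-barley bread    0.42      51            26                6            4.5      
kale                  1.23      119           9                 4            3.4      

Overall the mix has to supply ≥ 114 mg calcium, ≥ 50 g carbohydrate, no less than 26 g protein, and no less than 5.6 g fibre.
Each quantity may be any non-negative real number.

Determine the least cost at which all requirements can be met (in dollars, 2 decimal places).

This is a linear program. Let x1 = servings of tofu, x2 = servings of pasta, x3 = servings of cottage cheese, x4 = servings of whole-barley bread, x5 = servings of kale.
min 0.66x1 + 0.46x2 + 0.71x3 + 0.42x4 + 1.23x5 with:
  248x1 + 7x2 + 86x3 + 51x4 + 119x5 ≥ 114   (calcium)
  2x1 + 34x2 + 4x3 + 26x4 + 9x5 ≥ 50   (carbohydrate)
  10x1 + 6x2 + 12x3 + 6x4 + 4x5 ≥ 26   (protein)
  1x1 + 2x2 + 4.5x4 + 3.4x5 ≥ 5.6   (fibre)
  x1, x2, x3, x4, x5 ≥ 0.
The optimal basis is {cottage cheese, whole-barley bread}; tofu, pasta, kale drop out. There the carbohydrate and protein constraints are tight.
That vertex is x3 = 1.306, x4 = 1.722.
Objective = 0.71·1.306 + 0.42·1.722 = 1.6505.

$1.65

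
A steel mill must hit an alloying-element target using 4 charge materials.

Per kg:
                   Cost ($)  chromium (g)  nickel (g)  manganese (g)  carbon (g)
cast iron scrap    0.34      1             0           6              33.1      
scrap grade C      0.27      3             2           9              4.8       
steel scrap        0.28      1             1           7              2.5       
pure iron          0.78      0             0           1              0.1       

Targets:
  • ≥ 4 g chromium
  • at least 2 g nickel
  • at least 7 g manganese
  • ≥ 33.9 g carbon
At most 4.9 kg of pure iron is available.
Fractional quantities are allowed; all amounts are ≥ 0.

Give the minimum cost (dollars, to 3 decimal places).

$0.578

Treat it as an LP. Let x1 = kg of cast iron scrap, x2 = kg of scrap grade C, x3 = kg of steel scrap, x4 = kg of pure iron.
Minimise 0.34x1 + 0.27x2 + 0.28x3 + 0.78x4 with:
  1x1 + 3x2 + 1x3 ≥ 4   (chromium)
  2x2 + 1x3 ≥ 2   (nickel)
  6x1 + 9x2 + 7x3 + 1x4 ≥ 7   (manganese)
  33.1x1 + 4.8x2 + 2.5x3 + 0.1x4 ≥ 33.9   (carbon)
  x4 ≤ 4.9
  x1, x2, x3, x4 ≥ 0.
The minimum-cost mix takes nothing from steel scrap, pure iron — only cast iron scrap, scrap grade C. The chromium and carbon requirements are met with equality.
Solving gives x1 = 0.873, x2 = 1.042.
Hence cost = 0.34·0.873 + 0.27·1.042 = $0.57816.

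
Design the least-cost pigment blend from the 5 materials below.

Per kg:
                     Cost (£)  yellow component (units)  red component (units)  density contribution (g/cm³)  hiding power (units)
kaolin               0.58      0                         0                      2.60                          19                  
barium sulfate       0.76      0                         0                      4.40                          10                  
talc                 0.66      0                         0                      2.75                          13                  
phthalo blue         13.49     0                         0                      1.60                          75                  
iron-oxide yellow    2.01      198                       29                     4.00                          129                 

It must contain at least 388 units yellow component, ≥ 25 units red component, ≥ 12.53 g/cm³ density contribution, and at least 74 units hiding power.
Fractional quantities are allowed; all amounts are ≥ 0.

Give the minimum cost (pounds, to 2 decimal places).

Set it up as a linear program. Let x1 = kg of kaolin, x2 = kg of barium sulfate, x3 = kg of talc, x4 = kg of phthalo blue, x5 = kg of iron-oxide yellow.
Minimise 0.58x1 + 0.76x2 + 0.66x3 + 13.49x4 + 2.01x5 subject to:
  198x5 ≥ 388   (yellow component)
  29x5 ≥ 25   (red component)
  2.6x1 + 4.4x2 + 2.75x3 + 1.6x4 + 4x5 ≥ 12.53   (density contribution)
  19x1 + 10x2 + 13x3 + 75x4 + 129x5 ≥ 74   (hiding power)
  x1, x2, x3, x4, x5 ≥ 0.
The minimum-cost mix takes nothing from kaolin, talc, phthalo blue — only barium sulfate, iron-oxide yellow. The yellow component and density contribution requirements are met with equality.
That vertex is x2 = 1.066, x5 = 1.96.
Cost = 0.76·1.066 + 2.01·1.96 = 4.7498.

£4.75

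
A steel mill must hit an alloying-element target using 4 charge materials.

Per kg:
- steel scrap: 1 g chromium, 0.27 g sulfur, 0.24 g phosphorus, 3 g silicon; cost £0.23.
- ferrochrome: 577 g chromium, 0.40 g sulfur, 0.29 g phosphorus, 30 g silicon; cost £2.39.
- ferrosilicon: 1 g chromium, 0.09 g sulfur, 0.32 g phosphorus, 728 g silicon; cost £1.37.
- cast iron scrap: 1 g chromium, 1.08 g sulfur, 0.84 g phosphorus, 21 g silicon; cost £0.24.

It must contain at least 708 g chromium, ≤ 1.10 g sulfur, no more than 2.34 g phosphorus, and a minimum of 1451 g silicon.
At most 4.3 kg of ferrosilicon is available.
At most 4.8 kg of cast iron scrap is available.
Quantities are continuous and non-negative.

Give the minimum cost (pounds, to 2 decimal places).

£5.59

Let x1 = kg of steel scrap, x2 = kg of ferrochrome, x3 = kg of ferrosilicon, x4 = kg of cast iron scrap.
min 0.23x1 + 2.39x2 + 1.37x3 + 0.24x4 with:
  1x1 + 577x2 + 1x3 + 1x4 ≥ 708   (chromium)
  0.27x1 + 0.4x2 + 0.09x3 + 1.08x4 ≤ 1.1   (sulfur)
  0.24x1 + 0.29x2 + 0.32x3 + 0.84x4 ≤ 2.34   (phosphorus)
  3x1 + 30x2 + 728x3 + 21x4 ≥ 1451   (silicon)
  x3 ≤ 4.3
  x4 ≤ 4.8
  x1, x2, x3, x4 ≥ 0.
The optimal basis is {ferrochrome, ferrosilicon}; steel scrap, cast iron scrap drop out. Binding constraints: chromium and silicon.
So ferrochrome = 1.224 kg, ferrosilicon = 1.943 kg.
Hence cost = 2.39·1.224 + 1.37·1.943 = £5.5873.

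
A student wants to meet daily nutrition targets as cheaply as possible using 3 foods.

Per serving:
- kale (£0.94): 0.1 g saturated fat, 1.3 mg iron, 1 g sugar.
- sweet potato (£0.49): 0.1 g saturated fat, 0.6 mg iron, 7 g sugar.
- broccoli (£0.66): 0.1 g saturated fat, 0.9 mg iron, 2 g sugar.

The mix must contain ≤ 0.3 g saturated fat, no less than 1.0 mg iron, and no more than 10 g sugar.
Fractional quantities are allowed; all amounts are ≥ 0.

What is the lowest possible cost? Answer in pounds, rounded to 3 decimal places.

£0.723

Treat it as an LP. Let x1 = servings of kale, x2 = servings of sweet potato, x3 = servings of broccoli.
min 0.94x1 + 0.49x2 + 0.66x3 with:
  0.1x1 + 0.1x2 + 0.1x3 ≤ 0.3   (saturated fat)
  1.3x1 + 0.6x2 + 0.9x3 ≥ 1   (iron)
  1x1 + 7x2 + 2x3 ≤ 10   (sugar)
  x1, x2, x3 ≥ 0.
The minimum-cost mix takes nothing from sweet potato, broccoli — only kale. The iron requirement is met with equality.
That vertex is x1 = 0.7692.
Objective = 0.94·0.7692 = 0.72305.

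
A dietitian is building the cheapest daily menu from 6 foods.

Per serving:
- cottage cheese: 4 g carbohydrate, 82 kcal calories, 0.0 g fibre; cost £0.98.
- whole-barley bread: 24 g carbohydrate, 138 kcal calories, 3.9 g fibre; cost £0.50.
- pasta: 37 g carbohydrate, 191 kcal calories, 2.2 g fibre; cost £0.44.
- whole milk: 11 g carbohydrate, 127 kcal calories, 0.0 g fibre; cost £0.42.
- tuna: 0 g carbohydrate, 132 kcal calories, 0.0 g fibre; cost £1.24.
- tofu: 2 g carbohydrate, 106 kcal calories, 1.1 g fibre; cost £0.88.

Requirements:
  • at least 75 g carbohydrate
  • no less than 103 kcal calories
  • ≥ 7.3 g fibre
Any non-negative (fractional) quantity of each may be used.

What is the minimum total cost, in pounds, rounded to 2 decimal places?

This is a linear program. Let x1 = servings of cottage cheese, x2 = servings of whole-barley bread, x3 = servings of pasta, x4 = servings of whole milk, x5 = servings of tuna, x6 = servings of tofu.
min 0.98x1 + 0.5x2 + 0.44x3 + 0.42x4 + 1.24x5 + 0.88x6 subject to:
  4x1 + 24x2 + 37x3 + 11x4 + 2x6 ≥ 75   (carbohydrate)
  82x1 + 138x2 + 191x3 + 127x4 + 132x5 + 106x6 ≥ 103   (calories)
  3.9x2 + 2.2x3 + 1.1x6 ≥ 7.3   (fibre)
  x1, x2, x3, x4, x5, x6 ≥ 0.
The cheapest feasible vertex uses only whole-barley bread, pasta; cottage cheese, whole milk, tuna, tofu are not used. There the carbohydrate and fibre constraints are tight.
That vertex is x2 = 1.149, x3 = 1.282.
Objective = 0.5·1.149 + 0.44·1.282 = 1.1386.

£1.14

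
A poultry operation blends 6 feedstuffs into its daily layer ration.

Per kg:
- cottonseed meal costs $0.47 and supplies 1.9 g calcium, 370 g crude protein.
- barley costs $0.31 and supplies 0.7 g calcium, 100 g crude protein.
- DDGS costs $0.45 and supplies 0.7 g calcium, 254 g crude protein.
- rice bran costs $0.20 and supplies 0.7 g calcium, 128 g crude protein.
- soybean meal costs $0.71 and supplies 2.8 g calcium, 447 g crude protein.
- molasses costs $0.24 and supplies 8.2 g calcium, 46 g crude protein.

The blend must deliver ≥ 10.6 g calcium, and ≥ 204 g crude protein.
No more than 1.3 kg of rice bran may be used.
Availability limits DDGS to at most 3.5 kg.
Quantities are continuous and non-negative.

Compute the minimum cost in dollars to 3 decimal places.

$0.477

Treat it as an LP. Let x1 = kg of cottonseed meal, x2 = kg of barley, x3 = kg of DDGS, x4 = kg of rice bran, x5 = kg of soybean meal, x6 = kg of molasses.
min 0.47x1 + 0.31x2 + 0.45x3 + 0.2x4 + 0.71x5 + 0.24x6 s.t.:
  1.9x1 + 0.7x2 + 0.7x3 + 0.7x4 + 2.8x5 + 8.2x6 ≥ 10.6   (calcium)
  370x1 + 100x2 + 254x3 + 128x4 + 447x5 + 46x6 ≥ 204   (crude protein)
  x4 ≤ 1.3
  x3 ≤ 3.5
  x1, x2, x3, x4, x5, x6 ≥ 0.
The cheapest feasible vertex uses only cottonseed meal, molasses; barley, DDGS, rice bran, soybean meal are not used. Binding constraints: calcium and crude protein.
So cottonseed meal = 0.4022 kg, molasses = 1.199 kg.
Total cost: 0.47·0.4022 + 0.24·1.199 = 0.47679.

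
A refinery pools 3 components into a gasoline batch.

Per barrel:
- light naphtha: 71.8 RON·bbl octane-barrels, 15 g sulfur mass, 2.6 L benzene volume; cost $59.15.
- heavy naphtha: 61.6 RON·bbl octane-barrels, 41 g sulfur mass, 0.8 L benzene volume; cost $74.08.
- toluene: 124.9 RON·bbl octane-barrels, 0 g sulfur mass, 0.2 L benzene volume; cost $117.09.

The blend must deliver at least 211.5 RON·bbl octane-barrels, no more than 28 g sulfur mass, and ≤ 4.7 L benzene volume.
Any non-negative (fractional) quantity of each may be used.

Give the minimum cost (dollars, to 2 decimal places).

Let x1 = barrels of light naphtha, x2 = barrels of heavy naphtha, x3 = barrels of toluene.
Minimize 59.15x1 + 74.08x2 + 117.09x3 with:
  71.8x1 + 61.6x2 + 124.9x3 ≥ 211.5   (octane-barrels)
  15x1 + 41x2 ≤ 28   (sulfur mass)
  2.6x1 + 0.8x2 + 0.2x3 ≤ 4.7   (benzene volume)
  x1, x2, x3 ≥ 0.
The optimal basis is {light naphtha, toluene}; heavy naphtha drops out. The octane-barrels and benzene volume requirements are met with equality.
Optimal quantities: light naphtha = 1.755 barrels, toluene = 0.68445 barrels.
Cost = 59.15·1.755 + 117.09·0.68445 = 183.9505.

$183.95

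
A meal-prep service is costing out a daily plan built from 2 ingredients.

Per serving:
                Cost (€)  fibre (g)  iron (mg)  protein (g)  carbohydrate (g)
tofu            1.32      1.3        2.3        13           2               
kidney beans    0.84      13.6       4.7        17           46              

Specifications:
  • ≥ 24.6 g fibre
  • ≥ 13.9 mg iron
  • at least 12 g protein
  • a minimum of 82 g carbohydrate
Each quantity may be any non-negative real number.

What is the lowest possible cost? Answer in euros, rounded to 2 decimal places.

€2.48

Set it up as a linear program. Let x1 = servings of tofu, x2 = servings of kidney beans.
Minimize 1.32x1 + 0.84x2 s.t.:
  1.3x1 + 13.6x2 ≥ 24.6   (fibre)
  2.3x1 + 4.7x2 ≥ 13.9   (iron)
  13x1 + 17x2 ≥ 12   (protein)
  2x1 + 46x2 ≥ 82   (carbohydrate)
  x1, x2 ≥ 0.
At the optimum only kidney beans is positive (tofu = 0). There the iron constraint is tight.
Solving gives x2 = 2.957.
Cost = 0.84·2.957 = 2.4839.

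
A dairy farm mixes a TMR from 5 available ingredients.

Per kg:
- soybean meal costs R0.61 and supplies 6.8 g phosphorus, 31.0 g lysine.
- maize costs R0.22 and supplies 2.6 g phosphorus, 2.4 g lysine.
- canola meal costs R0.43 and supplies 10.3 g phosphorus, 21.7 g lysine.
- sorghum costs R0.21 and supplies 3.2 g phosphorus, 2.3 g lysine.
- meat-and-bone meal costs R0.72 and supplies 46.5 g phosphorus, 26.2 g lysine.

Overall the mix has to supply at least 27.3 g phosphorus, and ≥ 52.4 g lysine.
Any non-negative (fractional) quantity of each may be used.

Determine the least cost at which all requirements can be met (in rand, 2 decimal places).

R1.05

Let x1 = kg of soybean meal, x2 = kg of maize, x3 = kg of canola meal, x4 = kg of sorghum, x5 = kg of meat-and-bone meal.
min 0.61x1 + 0.22x2 + 0.43x3 + 0.21x4 + 0.72x5 with:
  6.8x1 + 2.6x2 + 10.3x3 + 3.2x4 + 46.5x5 ≥ 27.3   (phosphorus)
  31x1 + 2.4x2 + 21.7x3 + 2.3x4 + 26.2x5 ≥ 52.4   (lysine)
  x1, x2, x3, x4, x5 ≥ 0.
At the optimum only canola meal, meat-and-bone meal are positive (soybean meal, maize, sorghum = 0). There the phosphorus and lysine constraints are tight.
That vertex is x3 = 2.329, x5 = 0.07128.
Cost = 0.43·2.329 + 0.72·0.07128 = 1.0528.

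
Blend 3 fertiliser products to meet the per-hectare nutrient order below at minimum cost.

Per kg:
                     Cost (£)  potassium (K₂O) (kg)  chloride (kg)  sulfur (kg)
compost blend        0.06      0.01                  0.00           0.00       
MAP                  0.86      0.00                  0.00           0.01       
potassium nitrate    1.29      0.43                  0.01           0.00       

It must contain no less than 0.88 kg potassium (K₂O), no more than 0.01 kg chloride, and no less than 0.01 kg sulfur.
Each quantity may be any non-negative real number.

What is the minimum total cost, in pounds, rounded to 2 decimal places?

Let x1 = kg of compost blend, x2 = kg of MAP, x3 = kg of potassium nitrate.
Minimise 0.06x1 + 0.86x2 + 1.29x3 with:
  0.01x1 + 0.43x3 ≥ 0.88   (potassium (K₂O))
  0.01x3 ≤ 0.01   (chloride)
  0.01x2 ≥ 0.01   (sulfur)
  x1, x2, x3 ≥ 0.
All 3 inputs are positive at the optimum. There the potassium (K₂O), chloride, sulfur constraints are tight.
So compost blend = 45 kg, MAP = 1 kg, potassium nitrate = 1 kg.
Cost = 0.06·45 + 0.86·1 + 1.29·1 = 4.8500.

£4.85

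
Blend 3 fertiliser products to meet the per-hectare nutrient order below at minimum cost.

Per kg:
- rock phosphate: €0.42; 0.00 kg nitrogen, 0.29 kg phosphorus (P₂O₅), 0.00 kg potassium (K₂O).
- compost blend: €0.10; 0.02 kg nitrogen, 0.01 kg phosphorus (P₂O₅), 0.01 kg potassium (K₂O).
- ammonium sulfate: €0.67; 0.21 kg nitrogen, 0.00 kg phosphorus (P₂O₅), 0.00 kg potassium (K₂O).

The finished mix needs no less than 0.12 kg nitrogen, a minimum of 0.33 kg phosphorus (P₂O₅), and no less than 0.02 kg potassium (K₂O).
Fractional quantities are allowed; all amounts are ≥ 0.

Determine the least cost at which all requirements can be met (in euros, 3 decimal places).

Let x1 = kg of rock phosphate, x2 = kg of compost blend, x3 = kg of ammonium sulfate.
Minimise 0.42x1 + 0.1x2 + 0.67x3 subject to:
  0.02x2 + 0.21x3 ≥ 0.12   (nitrogen)
  0.29x1 + 0.01x2 ≥ 0.33   (phosphorus (P₂O₅))
  0.01x2 ≥ 0.02   (potassium (K₂O))
  x1, x2, x3 ≥ 0.
The optimal mix uses every input. There the nitrogen, phosphorus (P₂O₅), potassium (K₂O) constraints are tight.
Solving gives x1 = 1.069, x2 = 2, x3 = 0.381.
Hence cost = 0.42·1.069 + 0.1·2 + 0.67·0.381 = €0.90425.

€0.904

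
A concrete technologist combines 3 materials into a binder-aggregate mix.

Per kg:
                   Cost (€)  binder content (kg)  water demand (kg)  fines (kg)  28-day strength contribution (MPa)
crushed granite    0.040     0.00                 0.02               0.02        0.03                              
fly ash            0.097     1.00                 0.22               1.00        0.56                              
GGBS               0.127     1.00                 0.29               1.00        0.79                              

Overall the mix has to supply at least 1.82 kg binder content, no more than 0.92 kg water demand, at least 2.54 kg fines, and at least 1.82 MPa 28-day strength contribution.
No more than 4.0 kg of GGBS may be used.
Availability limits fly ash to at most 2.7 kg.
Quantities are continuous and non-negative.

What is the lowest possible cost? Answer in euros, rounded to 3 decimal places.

€0.298

Treat it as an LP. Let x1 = kg of crushed granite, x2 = kg of fly ash, x3 = kg of GGBS.
min 0.04x1 + 0.097x2 + 0.127x3 subject to:
  1x2 + 1x3 ≥ 1.82   (binder content)
  0.02x1 + 0.22x2 + 0.29x3 ≤ 0.92   (water demand)
  0.02x1 + 1x2 + 1x3 ≥ 2.54   (fines)
  0.03x1 + 0.56x2 + 0.79x3 ≥ 1.82   (28-day strength contribution)
  x3 ≤ 4
  x2 ≤ 2.7
  x1, x2, x3 ≥ 0.
The minimum-cost mix takes nothing from crushed granite — only fly ash, GGBS. There the fines and 28-day strength contribution constraints are tight.
Solving gives x2 = 0.8113, x3 = 1.729.
Objective = 0.097·0.8113 + 0.127·1.729 = 0.29828.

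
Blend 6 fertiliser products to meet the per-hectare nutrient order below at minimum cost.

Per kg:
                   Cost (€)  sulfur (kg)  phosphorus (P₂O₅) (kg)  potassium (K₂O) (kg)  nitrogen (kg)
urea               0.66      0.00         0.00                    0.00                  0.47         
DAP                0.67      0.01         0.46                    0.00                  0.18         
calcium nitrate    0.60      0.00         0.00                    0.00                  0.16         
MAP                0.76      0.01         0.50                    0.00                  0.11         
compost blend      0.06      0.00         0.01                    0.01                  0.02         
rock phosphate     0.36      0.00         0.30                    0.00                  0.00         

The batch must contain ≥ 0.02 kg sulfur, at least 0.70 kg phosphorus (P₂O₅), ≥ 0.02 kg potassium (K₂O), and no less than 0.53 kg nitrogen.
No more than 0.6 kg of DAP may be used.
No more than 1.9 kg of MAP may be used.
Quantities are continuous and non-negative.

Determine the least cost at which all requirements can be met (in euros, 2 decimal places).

€1.91

Treat it as an LP. Let x1 = kg of urea, x2 = kg of DAP, x3 = kg of calcium nitrate, x4 = kg of MAP, x5 = kg of compost blend, x6 = kg of rock phosphate.
Minimise 0.66x1 + 0.67x2 + 0.6x3 + 0.76x4 + 0.06x5 + 0.36x6 with:
  0.01x2 + 0.01x4 ≥ 0.02   (sulfur)
  0.46x2 + 0.5x4 + 0.01x5 + 0.3x6 ≥ 0.7   (phosphorus (P₂O₅))
  0.01x5 ≥ 0.02   (potassium (K₂O))
  0.47x1 + 0.18x2 + 0.16x3 + 0.11x4 + 0.02x5 ≥ 0.53   (nitrogen)
  x2 ≤ 0.6
  x4 ≤ 1.9
  x1, x2, x3, x4, x5, x6 ≥ 0.
The cheapest feasible vertex uses only urea, DAP, MAP, compost blend; calcium nitrate, rock phosphate are not used. Binding constraints: sulfur, potassium (K₂O), nitrogen, the DAP cap.
That vertex is x1 = 0.4851, x2 = 0.6, x4 = 1.4, x5 = 2.
Objective = 0.66·0.4851 + 0.67·0.6 + 0.76·1.4 + 0.06·2 = 1.9062.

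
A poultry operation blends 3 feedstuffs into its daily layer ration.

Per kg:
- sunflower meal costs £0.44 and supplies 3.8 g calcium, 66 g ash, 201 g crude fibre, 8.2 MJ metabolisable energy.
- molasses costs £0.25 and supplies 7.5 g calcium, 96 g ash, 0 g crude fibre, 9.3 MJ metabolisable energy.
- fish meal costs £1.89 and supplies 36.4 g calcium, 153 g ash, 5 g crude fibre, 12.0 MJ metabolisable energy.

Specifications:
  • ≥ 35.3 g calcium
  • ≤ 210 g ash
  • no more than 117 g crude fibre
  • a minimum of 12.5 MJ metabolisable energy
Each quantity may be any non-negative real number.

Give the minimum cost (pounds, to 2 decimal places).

£1.70

Let x1 = kg of sunflower meal, x2 = kg of molasses, x3 = kg of fish meal.
Minimize 0.44x1 + 0.25x2 + 1.89x3 s.t.:
  3.8x1 + 7.5x2 + 36.4x3 ≥ 35.3   (calcium)
  66x1 + 96x2 + 153x3 ≤ 210   (ash)
  201x1 + 5x3 ≤ 117   (crude fibre)
  8.2x1 + 9.3x2 + 12x3 ≥ 12.5   (metabolisable energy)
  x1, x2, x3 ≥ 0.
The minimum-cost mix takes nothing from sunflower meal — only molasses, fish meal. The calcium and ash requirements are met with equality.
So molasses = 0.9558 kg, fish meal = 0.7728 kg.
Objective = 0.25·0.9558 + 1.89·0.7728 = 1.6995.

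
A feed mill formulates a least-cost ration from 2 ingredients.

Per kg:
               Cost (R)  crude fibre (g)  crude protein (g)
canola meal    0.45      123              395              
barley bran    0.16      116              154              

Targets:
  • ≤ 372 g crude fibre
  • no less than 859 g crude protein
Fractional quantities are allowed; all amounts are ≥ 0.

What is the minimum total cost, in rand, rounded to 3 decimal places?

R0.955

Set it up as a linear program. Let x1 = kg of canola meal, x2 = kg of barley bran.
Minimise 0.45x1 + 0.16x2 with:
  123x1 + 116x2 ≤ 372   (crude fibre)
  395x1 + 154x2 ≥ 859   (crude protein)
  x1, x2 ≥ 0.
Both inputs are positive at the optimum. The crude fibre and crude protein requirements are met with equality.
So canola meal = 1.576 kg, barley bran = 1.536 kg.
Hence cost = 0.45·1.576 + 0.16·1.536 = R0.95496.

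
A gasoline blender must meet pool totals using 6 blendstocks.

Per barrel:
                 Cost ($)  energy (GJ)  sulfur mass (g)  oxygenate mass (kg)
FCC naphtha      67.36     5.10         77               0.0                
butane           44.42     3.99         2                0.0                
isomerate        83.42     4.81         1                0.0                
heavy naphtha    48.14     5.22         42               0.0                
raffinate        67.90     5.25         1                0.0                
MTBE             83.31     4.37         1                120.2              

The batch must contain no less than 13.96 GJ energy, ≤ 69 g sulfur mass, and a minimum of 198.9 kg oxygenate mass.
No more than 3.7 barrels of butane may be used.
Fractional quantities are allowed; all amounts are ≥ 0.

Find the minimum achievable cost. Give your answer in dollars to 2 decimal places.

Let x1 = barrels of FCC naphtha, x2 = barrels of butane, x3 = barrels of isomerate, x4 = barrels of heavy naphtha, x5 = barrels of raffinate, x6 = barrels of MTBE.
Minimise 67.36x1 + 44.42x2 + 83.42x3 + 48.14x4 + 67.9x5 + 83.31x6 s.t.:
  5.1x1 + 3.99x2 + 4.81x3 + 5.22x4 + 5.25x5 + 4.37x6 ≥ 13.96   (energy)
  77x1 + 2x2 + 1x3 + 42x4 + 1x5 + 1x6 ≤ 69   (sulfur mass)
  120.2x6 ≥ 198.9   (oxygenate mass)
  x2 ≤ 3.7
  x1, x2, x3, x4, x5, x6 ≥ 0.
The cheapest feasible vertex uses only heavy naphtha, MTBE; FCC naphtha, butane, isomerate, raffinate are not used. The energy and oxygenate mass requirements are met with equality.
Optimal quantities: heavy naphtha = 1.289 barrels, MTBE = 1.6547 barrels.
Cost = 48.14·1.289 + 83.31·1.6547 = 199.9055.

$199.91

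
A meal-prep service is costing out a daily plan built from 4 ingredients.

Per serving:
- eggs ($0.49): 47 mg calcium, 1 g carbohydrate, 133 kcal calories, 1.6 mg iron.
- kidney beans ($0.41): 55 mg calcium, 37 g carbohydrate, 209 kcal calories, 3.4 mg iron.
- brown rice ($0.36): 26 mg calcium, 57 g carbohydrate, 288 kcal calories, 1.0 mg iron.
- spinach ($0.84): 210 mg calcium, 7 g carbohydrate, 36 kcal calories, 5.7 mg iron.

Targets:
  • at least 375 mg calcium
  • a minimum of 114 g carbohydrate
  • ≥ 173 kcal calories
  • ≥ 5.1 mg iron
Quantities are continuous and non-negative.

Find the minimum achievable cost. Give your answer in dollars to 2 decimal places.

Treat it as an LP. Let x1 = servings of eggs, x2 = servings of kidney beans, x3 = servings of brown rice, x4 = servings of spinach.
min 0.49x1 + 0.41x2 + 0.36x3 + 0.84x4 subject to:
  47x1 + 55x2 + 26x3 + 210x4 ≥ 375   (calcium)
  1x1 + 37x2 + 57x3 + 7x4 ≥ 114   (carbohydrate)
  133x1 + 209x2 + 288x3 + 36x4 ≥ 173   (calories)
  1.6x1 + 3.4x2 + 1x3 + 5.7x4 ≥ 5.1   (iron)
  x1, x2, x3, x4 ≥ 0.
The minimum-cost mix takes nothing from eggs, kidney beans — only brown rice, spinach. The calcium and carbohydrate requirements are met with equality.
So brown rice = 1.808 servings, spinach = 1.562 servings.
Hence cost = 0.36·1.808 + 0.84·1.562 = $1.9630.

$1.96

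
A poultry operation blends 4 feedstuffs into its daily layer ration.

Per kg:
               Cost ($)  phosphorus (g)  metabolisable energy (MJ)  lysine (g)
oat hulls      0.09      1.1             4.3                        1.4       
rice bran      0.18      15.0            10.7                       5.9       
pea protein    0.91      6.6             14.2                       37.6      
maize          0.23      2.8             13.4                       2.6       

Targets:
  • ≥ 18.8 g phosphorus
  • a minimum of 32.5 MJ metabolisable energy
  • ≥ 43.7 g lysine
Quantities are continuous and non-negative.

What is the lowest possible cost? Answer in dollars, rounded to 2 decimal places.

$1.13

This is a linear program. Let x1 = kg of oat hulls, x2 = kg of rice bran, x3 = kg of pea protein, x4 = kg of maize.
min 0.09x1 + 0.18x2 + 0.91x3 + 0.23x4 subject to:
  1.1x1 + 15x2 + 6.6x3 + 2.8x4 ≥ 18.8   (phosphorus)
  4.3x1 + 10.7x2 + 14.2x3 + 13.4x4 ≥ 32.5   (metabolisable energy)
  1.4x1 + 5.9x2 + 37.6x3 + 2.6x4 ≥ 43.7   (lysine)
  x1, x2, x3, x4 ≥ 0.
The cheapest feasible vertex uses only rice bran, pea protein; oat hulls, maize are not used. There the metabolisable energy and lysine constraints are tight.
Optimal quantities: rice bran = 1.888 kg, pea protein = 0.866 kg.
Cost = 0.18·1.888 + 0.91·0.866 = 1.1279.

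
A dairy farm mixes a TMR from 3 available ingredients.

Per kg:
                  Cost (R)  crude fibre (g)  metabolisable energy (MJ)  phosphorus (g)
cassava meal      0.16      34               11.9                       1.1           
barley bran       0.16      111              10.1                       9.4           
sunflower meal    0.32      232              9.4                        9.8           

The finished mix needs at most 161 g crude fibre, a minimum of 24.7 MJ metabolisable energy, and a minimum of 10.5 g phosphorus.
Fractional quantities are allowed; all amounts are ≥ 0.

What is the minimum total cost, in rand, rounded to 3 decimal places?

Let x1 = kg of cassava meal, x2 = kg of barley bran, x3 = kg of sunflower meal.
min 0.16x1 + 0.16x2 + 0.32x3 subject to:
  34x1 + 111x2 + 232x3 ≤ 161   (crude fibre)
  11.9x1 + 10.1x2 + 9.4x3 ≥ 24.7   (metabolisable energy)
  1.1x1 + 9.4x2 + 9.8x3 ≥ 10.5   (phosphorus)
  x1, x2, x3 ≥ 0.
The minimum-cost mix takes nothing from sunflower meal — only cassava meal, barley bran. There the metabolisable energy and phosphorus constraints are tight.
Optimal quantities: cassava meal = 1.252 kg, barley bran = 0.9705 kg.
Total cost: 0.16·1.252 + 0.16·0.9705 = 0.35560.

R0.356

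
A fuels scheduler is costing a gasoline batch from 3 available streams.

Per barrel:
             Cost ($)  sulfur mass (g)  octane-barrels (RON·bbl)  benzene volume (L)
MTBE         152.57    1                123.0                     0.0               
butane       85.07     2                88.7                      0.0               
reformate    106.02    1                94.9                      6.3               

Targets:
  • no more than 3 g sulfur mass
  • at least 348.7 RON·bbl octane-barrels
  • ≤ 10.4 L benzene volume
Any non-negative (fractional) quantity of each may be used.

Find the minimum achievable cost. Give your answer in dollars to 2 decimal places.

Let x1 = barrels of MTBE, x2 = barrels of butane, x3 = barrels of reformate.
Minimise 152.57x1 + 85.07x2 + 106.02x3 subject to:
  1x1 + 2x2 + 1x3 ≤ 3   (sulfur mass)
  123x1 + 88.7x2 + 94.9x3 ≥ 348.7   (octane-barrels)
  6.3x3 ≤ 10.4   (benzene volume)
  x1, x2, x3 ≥ 0.
The minimum-cost mix takes nothing from butane — only MTBE, reformate. There the sulfur mass and octane-barrels constraints are tight.
So MTBE = 2.2776 barrels, reformate = 0.72242 barrels.
Total cost: 152.57·2.2776 + 106.02·0.72242 = 424.0844.

$424.08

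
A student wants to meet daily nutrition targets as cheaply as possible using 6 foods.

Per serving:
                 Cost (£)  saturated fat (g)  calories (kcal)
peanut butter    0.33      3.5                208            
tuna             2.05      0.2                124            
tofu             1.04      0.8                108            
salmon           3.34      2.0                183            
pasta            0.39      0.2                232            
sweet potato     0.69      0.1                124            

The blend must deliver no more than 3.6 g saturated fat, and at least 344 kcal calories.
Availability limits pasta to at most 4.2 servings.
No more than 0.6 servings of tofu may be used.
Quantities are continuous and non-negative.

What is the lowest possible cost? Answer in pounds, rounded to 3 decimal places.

£0.559

This is a linear program. Let x1 = servings of peanut butter, x2 = servings of tuna, x3 = servings of tofu, x4 = servings of salmon, x5 = servings of pasta, x6 = servings of sweet potato.
min 0.33x1 + 2.05x2 + 1.04x3 + 3.34x4 + 0.39x5 + 0.69x6 with:
  3.5x1 + 0.2x2 + 0.8x3 + 2x4 + 0.2x5 + 0.1x6 ≤ 3.6   (saturated fat)
  208x1 + 124x2 + 108x3 + 183x4 + 232x5 + 124x6 ≥ 344   (calories)
  x5 ≤ 4.2
  x3 ≤ 0.6
  x1, x2, x3, x4, x5, x6 ≥ 0.
The minimum-cost mix takes nothing from tuna, tofu, salmon, sweet potato — only peanut butter, pasta. The saturated fat and calories requirements are met with equality.
Solving gives x1 = 0.9948, x5 = 0.5909.
Cost = 0.33·0.9948 + 0.39·0.5909 = 0.55874.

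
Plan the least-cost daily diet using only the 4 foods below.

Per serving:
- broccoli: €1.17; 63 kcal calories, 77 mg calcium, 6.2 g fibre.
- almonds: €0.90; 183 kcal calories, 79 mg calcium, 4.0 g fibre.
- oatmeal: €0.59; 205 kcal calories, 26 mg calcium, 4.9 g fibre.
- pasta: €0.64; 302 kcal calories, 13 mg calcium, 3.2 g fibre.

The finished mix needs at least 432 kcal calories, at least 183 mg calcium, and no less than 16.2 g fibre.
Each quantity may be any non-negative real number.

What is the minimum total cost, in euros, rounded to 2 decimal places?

Treat it as an LP. Let x1 = servings of broccoli, x2 = servings of almonds, x3 = servings of oatmeal, x4 = servings of pasta.
Minimize 1.17x1 + 0.9x2 + 0.59x3 + 0.64x4 s.t.:
  63x1 + 183x2 + 205x3 + 302x4 ≥ 432   (calories)
  77x1 + 79x2 + 26x3 + 13x4 ≥ 183   (calcium)
  6.2x1 + 4x2 + 4.9x3 + 3.2x4 ≥ 16.2   (fibre)
  x1, x2, x3, x4 ≥ 0.
The optimal basis is {almonds, oatmeal}; broccoli, pasta drop out. There the calcium and fibre constraints are tight.
That vertex is x2 = 1.68, x3 = 1.935.
Cost = 0.9·1.68 + 0.59·1.935 = 2.6537.

€2.65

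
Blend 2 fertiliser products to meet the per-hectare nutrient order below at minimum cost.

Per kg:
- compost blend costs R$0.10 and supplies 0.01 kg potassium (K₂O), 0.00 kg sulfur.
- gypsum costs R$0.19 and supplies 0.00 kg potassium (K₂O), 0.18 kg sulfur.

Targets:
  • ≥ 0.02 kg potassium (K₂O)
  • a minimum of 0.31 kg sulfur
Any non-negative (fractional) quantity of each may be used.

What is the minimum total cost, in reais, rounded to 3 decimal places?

Let x1 = kg of compost blend, x2 = kg of gypsum.
Minimize 0.1x1 + 0.19x2 with:
  0.01x1 ≥ 0.02   (potassium (K₂O))
  0.18x2 ≥ 0.31   (sulfur)
  x1, x2 ≥ 0.
Both inputs are positive at the optimum. Binding constraints: potassium (K₂O) and sulfur.
Optimal quantities: compost blend = 2 kg, gypsum = 1.722 kg.
Hence cost = 0.1·2 + 0.19·1.722 = R$0.52718.

R$0.527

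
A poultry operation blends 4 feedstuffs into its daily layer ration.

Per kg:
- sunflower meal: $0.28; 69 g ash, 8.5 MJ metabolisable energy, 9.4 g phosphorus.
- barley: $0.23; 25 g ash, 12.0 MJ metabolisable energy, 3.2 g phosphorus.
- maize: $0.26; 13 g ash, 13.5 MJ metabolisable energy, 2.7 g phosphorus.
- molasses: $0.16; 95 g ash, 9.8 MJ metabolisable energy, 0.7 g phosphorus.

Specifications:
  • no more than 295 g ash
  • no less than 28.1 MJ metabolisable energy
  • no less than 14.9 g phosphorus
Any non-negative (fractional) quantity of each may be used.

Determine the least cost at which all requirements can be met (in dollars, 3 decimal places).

$0.660

Set it up as a linear program. Let x1 = kg of sunflower meal, x2 = kg of barley, x3 = kg of maize, x4 = kg of molasses.
min 0.28x1 + 0.23x2 + 0.26x3 + 0.16x4 s.t.:
  69x1 + 25x2 + 13x3 + 95x4 ≤ 295   (ash)
  8.5x1 + 12x2 + 13.5x3 + 9.8x4 ≥ 28.1   (metabolisable energy)
  9.4x1 + 3.2x2 + 2.7x3 + 0.7x4 ≥ 14.9   (phosphorus)
  x1, x2, x3, x4 ≥ 0.
The minimum-cost mix takes nothing from maize, molasses — only sunflower meal, barley. The metabolisable energy and phosphorus requirements are met with equality.
That vertex is x1 = 1.038, x2 = 1.606.
Objective = 0.28·1.038 + 0.23·1.606 = 0.66002.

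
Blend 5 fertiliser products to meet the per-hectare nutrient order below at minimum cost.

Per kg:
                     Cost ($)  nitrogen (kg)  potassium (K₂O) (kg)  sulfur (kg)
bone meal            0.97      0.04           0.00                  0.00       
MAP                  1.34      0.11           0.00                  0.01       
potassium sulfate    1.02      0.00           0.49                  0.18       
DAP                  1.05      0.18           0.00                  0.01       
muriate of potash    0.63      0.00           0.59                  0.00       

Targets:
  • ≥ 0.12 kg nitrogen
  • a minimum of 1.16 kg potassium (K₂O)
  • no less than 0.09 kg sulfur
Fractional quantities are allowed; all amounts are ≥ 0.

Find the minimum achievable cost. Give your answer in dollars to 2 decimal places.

This is a linear program. Let x1 = kg of bone meal, x2 = kg of MAP, x3 = kg of potassium sulfate, x4 = kg of DAP, x5 = kg of muriate of potash.
Minimise 0.97x1 + 1.34x2 + 1.02x3 + 1.05x4 + 0.63x5 subject to:
  0.04x1 + 0.11x2 + 0.18x4 ≥ 0.12   (nitrogen)
  0.49x3 + 0.59x5 ≥ 1.16   (potassium (K₂O))
  0.01x2 + 0.18x3 + 0.01x4 ≥ 0.09   (sulfur)
  x1, x2, x3, x4, x5 ≥ 0.
The cheapest feasible vertex uses only potassium sulfate, DAP, muriate of potash; bone meal, MAP are not used. Binding constraints: nitrogen, potassium (K₂O), sulfur.
Solving gives x3 = 0.463, x4 = 0.6667, x5 = 1.582.
Objective = 1.02·0.463 + 1.05·0.6667 + 0.63·1.582 = 2.1690.

$2.17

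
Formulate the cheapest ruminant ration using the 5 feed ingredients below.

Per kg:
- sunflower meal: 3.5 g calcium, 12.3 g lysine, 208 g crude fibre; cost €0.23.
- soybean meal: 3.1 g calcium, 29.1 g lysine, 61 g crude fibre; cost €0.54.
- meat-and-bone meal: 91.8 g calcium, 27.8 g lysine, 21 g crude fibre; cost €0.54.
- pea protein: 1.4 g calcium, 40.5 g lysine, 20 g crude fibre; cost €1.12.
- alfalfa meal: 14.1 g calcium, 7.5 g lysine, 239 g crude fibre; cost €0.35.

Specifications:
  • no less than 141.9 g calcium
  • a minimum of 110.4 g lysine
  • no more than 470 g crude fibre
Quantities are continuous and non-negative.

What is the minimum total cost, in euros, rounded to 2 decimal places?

Treat it as an LP. Let x1 = kg of sunflower meal, x2 = kg of soybean meal, x3 = kg of meat-and-bone meal, x4 = kg of pea protein, x5 = kg of alfalfa meal.
Minimize 0.23x1 + 0.54x2 + 0.54x3 + 1.12x4 + 0.35x5 with:
  3.5x1 + 3.1x2 + 91.8x3 + 1.4x4 + 14.1x5 ≥ 141.9   (calcium)
  12.3x1 + 29.1x2 + 27.8x3 + 40.5x4 + 7.5x5 ≥ 110.4   (lysine)
  208x1 + 61x2 + 21x3 + 20x4 + 239x5 ≤ 470   (crude fibre)
  x1, x2, x3, x4, x5 ≥ 0.
The optimal basis is {soybean meal, meat-and-bone meal}; sunflower meal, pea protein, alfalfa meal drop out. Binding constraints: calcium and lysine.
Solving gives x2 = 2.394, x3 = 1.465.
Cost = 0.54·2.394 + 0.54·1.465 = 2.0839.

€2.08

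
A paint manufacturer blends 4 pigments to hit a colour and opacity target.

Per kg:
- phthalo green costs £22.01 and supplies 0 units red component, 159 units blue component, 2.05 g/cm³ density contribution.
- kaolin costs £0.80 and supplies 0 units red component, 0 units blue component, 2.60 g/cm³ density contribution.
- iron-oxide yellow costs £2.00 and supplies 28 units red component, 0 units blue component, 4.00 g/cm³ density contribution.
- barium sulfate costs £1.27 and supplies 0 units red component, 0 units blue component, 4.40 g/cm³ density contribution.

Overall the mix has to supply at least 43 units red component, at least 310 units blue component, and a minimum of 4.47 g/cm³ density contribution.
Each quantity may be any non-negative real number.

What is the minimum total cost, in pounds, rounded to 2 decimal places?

£45.98

Let x1 = kg of phthalo green, x2 = kg of kaolin, x3 = kg of iron-oxide yellow, x4 = kg of barium sulfate.
Minimise 22.01x1 + 0.8x2 + 2x3 + 1.27x4 subject to:
  28x3 ≥ 43   (red component)
  159x1 ≥ 310   (blue component)
  2.05x1 + 2.6x2 + 4x3 + 4.4x4 ≥ 4.47   (density contribution)
  x1, x2, x3, x4 ≥ 0.
At the optimum only phthalo green, iron-oxide yellow are positive (kaolin, barium sulfate = 0). The red component and blue component requirements are met with equality.
That vertex is x1 = 1.9497, x3 = 1.5357.
Objective = 22.01·1.9497 + 2·1.5357 = 45.9843.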